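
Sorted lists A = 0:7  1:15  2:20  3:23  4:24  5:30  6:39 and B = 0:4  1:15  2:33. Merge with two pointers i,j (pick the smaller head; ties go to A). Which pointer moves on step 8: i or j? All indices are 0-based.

[i=0,j=0] A[i]=7>B[j]=4 take 4 → j++
[i=0,j=1] A[i]=7<=B[j]=15 take 7 → i++
[i=1,j=1] A[i]=15<=B[j]=15 take 15 → i++
[i=2,j=1] A[i]=20>B[j]=15 take 15 → j++
[i=2,j=2] A[i]=20<=B[j]=33 take 20 → i++
[i=3,j=2] A[i]=23<=B[j]=33 take 23 → i++
[i=4,j=2] A[i]=24<=B[j]=33 take 24 → i++
[i=5,j=2] A[i]=30<=B[j]=33 take 30 → i++

i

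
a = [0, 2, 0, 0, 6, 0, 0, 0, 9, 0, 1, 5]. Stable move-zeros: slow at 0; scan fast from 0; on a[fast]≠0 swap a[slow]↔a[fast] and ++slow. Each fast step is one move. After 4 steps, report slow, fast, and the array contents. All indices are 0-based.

slow=0 fast=0: a[fast]=0, fast++
slow=0 fast=1: a[fast]=2≠0 swap→a[0]=2, slow++,fast++
slow=1 fast=2: a[fast]=0, fast++
slow=1 fast=3: a[fast]=0, fast++

slow=1, fast=4, a=[2, 0, 0, 0, 6, 0, 0, 0, 9, 0, 1, 5]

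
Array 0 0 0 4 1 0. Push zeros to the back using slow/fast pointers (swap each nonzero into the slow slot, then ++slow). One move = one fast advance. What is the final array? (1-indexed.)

[4, 1, 0, 0, 0, 0]

(s=1,f=1) a[fast]=0 → fast++
(s=1,f=2) a[fast]=0 → fast++
(s=1,f=3) a[fast]=0 → fast++
(s=1,f=4) a[fast]=4≠0 swap→a[1]=4 → slow++,fast++
(s=2,f=5) a[fast]=1≠0 swap→a[2]=1 → slow++,fast++
(s=3,f=6) a[fast]=0 → fast++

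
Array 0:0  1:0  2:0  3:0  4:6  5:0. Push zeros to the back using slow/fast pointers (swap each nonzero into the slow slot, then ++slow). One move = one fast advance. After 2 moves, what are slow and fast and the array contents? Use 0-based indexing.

(s=0,f=0) a[fast]=0 → fast++
(s=0,f=1) a[fast]=0 → fast++

slow=0, fast=2, a=[0, 0, 0, 0, 6, 0]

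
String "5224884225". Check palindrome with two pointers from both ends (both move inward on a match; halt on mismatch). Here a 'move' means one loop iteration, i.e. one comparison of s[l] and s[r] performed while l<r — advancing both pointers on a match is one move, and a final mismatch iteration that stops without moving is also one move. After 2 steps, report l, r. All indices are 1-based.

[1,10] '5'=='5' → l++,r--
[2,9] '2'=='2' → l++,r--

l=3, r=8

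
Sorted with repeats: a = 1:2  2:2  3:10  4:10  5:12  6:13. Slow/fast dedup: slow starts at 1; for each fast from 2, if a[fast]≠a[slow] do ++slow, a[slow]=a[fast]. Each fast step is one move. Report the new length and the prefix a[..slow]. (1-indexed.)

length 4; prefix = [2, 10, 12, 13]

(s=1,f=2) a[fast]=2=a[slow] dup → fast++
(s=1,f=3) a[fast]=10≠a[slow]=2 write a[2]=10 → slow++,fast++
(s=2,f=4) a[fast]=10=a[slow] dup → fast++
(s=2,f=5) a[fast]=12≠a[slow]=10 write a[3]=12 → slow++,fast++
(s=3,f=6) a[fast]=13≠a[slow]=12 write a[4]=13 → slow++,fast++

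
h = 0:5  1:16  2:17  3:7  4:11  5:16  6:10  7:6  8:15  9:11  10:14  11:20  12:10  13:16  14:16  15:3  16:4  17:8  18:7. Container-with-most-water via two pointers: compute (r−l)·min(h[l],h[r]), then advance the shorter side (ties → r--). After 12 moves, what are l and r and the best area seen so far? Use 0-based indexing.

[0,18] min(5,7)*18=90 best=90 * → l++
[1,18] min(16,7)*17=119 best=119 * → r--
[1,17] min(16,8)*16=128 best=128 * → r--
[1,16] min(16,4)*15=60 best=128 → r--
[1,15] min(16,3)*14=42 best=128 → r--
[1,14] min(16,16)*13=208 best=208 * → r--
[1,13] min(16,16)*12=192 best=208 → r--
[1,12] min(16,10)*11=110 best=208 → r--
[1,11] min(16,20)*10=160 best=208 → l++
[2,11] min(17,20)*9=153 best=208 → l++
[3,11] min(7,20)*8=56 best=208 → l++
[4,11] min(11,20)*7=77 best=208 → l++

l=5, r=11, best area=208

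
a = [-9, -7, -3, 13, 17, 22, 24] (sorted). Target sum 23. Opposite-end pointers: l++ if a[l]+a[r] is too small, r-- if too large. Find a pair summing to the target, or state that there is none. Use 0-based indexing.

no pair

l=0 r=6: -9+24=15 <23, l++
l=1 r=6: -7+24=17 <23, l++
l=2 r=6: -3+24=21 <23, l++
l=3 r=6: 13+24=37 >23, r--
l=3 r=5: 13+22=35 >23, r--
l=3 r=4: 13+17=30 >23, r--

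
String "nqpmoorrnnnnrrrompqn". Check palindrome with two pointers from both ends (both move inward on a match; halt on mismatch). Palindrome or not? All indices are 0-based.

[0,19] 'n'=='n' → l++,r--
[1,18] 'q'=='q' → l++,r--
[2,17] 'p'=='p' → l++,r--
[3,16] 'm'=='m' → l++,r--
[4,15] 'o'=='o' → l++,r--
[5,14] 'o'!='r' → stop

not a palindrome (mismatch at 5,14)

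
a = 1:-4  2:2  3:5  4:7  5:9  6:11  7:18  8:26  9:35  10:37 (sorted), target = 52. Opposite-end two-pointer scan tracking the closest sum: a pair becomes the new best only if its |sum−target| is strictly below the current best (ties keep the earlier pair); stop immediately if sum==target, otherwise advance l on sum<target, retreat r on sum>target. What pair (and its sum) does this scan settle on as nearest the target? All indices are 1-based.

pair (18, 35) with sum 53 (|Δ|=1)

[1,10] -4+37=33 d=19 * → l++
[2,10] 2+37=39 d=13 * → l++
[3,10] 5+37=42 d=10 * → l++
[4,10] 7+37=44 d=8 * → l++
[5,10] 9+37=46 d=6 * → l++
[6,10] 11+37=48 d=4 * → l++
[7,10] 18+37=55 d=3 * → r--
[7,9] 18+35=53 d=1 * → r--
[7,8] 18+26=44 d=8 → l++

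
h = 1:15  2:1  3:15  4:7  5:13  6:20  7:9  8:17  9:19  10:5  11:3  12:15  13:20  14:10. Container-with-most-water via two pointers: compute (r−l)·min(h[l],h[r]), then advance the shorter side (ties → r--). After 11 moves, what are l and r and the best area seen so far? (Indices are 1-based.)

[1,14] min(15,10)*13=130 best=130 * → r--
[1,13] min(15,20)*12=180 best=180 * → l++
[2,13] min(1,20)*11=11 best=180 → l++
[3,13] min(15,20)*10=150 best=180 → l++
[4,13] min(7,20)*9=63 best=180 → l++
[5,13] min(13,20)*8=104 best=180 → l++
[6,13] min(20,20)*7=140 best=180 → r--
[6,12] min(20,15)*6=90 best=180 → r--
[6,11] min(20,3)*5=15 best=180 → r--
[6,10] min(20,5)*4=20 best=180 → r--
[6,9] min(20,19)*3=57 best=180 → r--

l=6, r=8, best area=180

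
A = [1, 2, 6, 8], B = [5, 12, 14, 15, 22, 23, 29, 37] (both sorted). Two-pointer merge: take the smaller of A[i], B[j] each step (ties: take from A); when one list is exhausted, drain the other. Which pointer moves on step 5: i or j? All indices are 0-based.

i

i=0 j=0: A[i]=1<=B[j]=5 take 1, i++
i=1 j=0: A[i]=2<=B[j]=5 take 2, i++
i=2 j=0: A[i]=6>B[j]=5 take 5, j++
i=2 j=1: A[i]=6<=B[j]=12 take 6, i++
i=3 j=1: A[i]=8<=B[j]=12 take 8, i++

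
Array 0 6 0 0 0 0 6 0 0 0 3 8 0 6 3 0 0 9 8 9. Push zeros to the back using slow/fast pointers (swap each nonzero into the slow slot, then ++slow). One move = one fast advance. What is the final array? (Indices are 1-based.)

slow=1 fast=1: a[fast]=0, fast++
slow=1 fast=2: a[fast]=6≠0 swap→a[1]=6, slow++,fast++
slow=2 fast=3: a[fast]=0, fast++
slow=2 fast=4: a[fast]=0, fast++
slow=2 fast=5: a[fast]=0, fast++
slow=2 fast=6: a[fast]=0, fast++
slow=2 fast=7: a[fast]=6≠0 swap→a[2]=6, slow++,fast++
slow=3 fast=8: a[fast]=0, fast++
slow=3 fast=9: a[fast]=0, fast++
slow=3 fast=10: a[fast]=0, fast++
slow=3 fast=11: a[fast]=3≠0 swap→a[3]=3, slow++,fast++
slow=4 fast=12: a[fast]=8≠0 swap→a[4]=8, slow++,fast++
slow=5 fast=13: a[fast]=0, fast++
slow=5 fast=14: a[fast]=6≠0 swap→a[5]=6, slow++,fast++
slow=6 fast=15: a[fast]=3≠0 swap→a[6]=3, slow++,fast++
slow=7 fast=16: a[fast]=0, fast++
slow=7 fast=17: a[fast]=0, fast++
slow=7 fast=18: a[fast]=9≠0 swap→a[7]=9, slow++,fast++
slow=8 fast=19: a[fast]=8≠0 swap→a[8]=8, slow++,fast++
slow=9 fast=20: a[fast]=9≠0 swap→a[9]=9, slow++,fast++

[6, 6, 3, 8, 6, 3, 9, 8, 9, 0, 0, 0, 0, 0, 0, 0, 0, 0, 0, 0]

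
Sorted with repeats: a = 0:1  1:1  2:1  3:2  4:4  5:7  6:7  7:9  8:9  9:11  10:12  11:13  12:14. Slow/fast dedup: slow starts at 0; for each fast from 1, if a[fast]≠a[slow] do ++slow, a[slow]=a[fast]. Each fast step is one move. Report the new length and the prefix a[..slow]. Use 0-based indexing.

length 9; prefix = [1, 2, 4, 7, 9, 11, 12, 13, 14]

(s=0,f=1) a[fast]=1=a[slow] dup → fast++
(s=0,f=2) a[fast]=1=a[slow] dup → fast++
(s=0,f=3) a[fast]=2≠a[slow]=1 write a[1]=2 → slow++,fast++
(s=1,f=4) a[fast]=4≠a[slow]=2 write a[2]=4 → slow++,fast++
(s=2,f=5) a[fast]=7≠a[slow]=4 write a[3]=7 → slow++,fast++
(s=3,f=6) a[fast]=7=a[slow] dup → fast++
(s=3,f=7) a[fast]=9≠a[slow]=7 write a[4]=9 → slow++,fast++
(s=4,f=8) a[fast]=9=a[slow] dup → fast++
(s=4,f=9) a[fast]=11≠a[slow]=9 write a[5]=11 → slow++,fast++
(s=5,f=10) a[fast]=12≠a[slow]=11 write a[6]=12 → slow++,fast++
(s=6,f=11) a[fast]=13≠a[slow]=12 write a[7]=13 → slow++,fast++
(s=7,f=12) a[fast]=14≠a[slow]=13 write a[8]=14 → slow++,fast++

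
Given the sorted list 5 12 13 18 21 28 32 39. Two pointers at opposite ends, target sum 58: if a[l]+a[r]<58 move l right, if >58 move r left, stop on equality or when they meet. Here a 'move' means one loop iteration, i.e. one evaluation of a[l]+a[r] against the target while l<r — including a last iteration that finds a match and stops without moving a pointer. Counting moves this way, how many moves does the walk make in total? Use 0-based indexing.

7 moves

l=0 r=7: 5+39=44 <58, l++
l=1 r=7: 12+39=51 <58, l++
l=2 r=7: 13+39=52 <58, l++
l=3 r=7: 18+39=57 <58, l++
l=4 r=7: 21+39=60 >58, r--
l=4 r=6: 21+32=53 <58, l++
l=5 r=6: 28+32=60 >58, r--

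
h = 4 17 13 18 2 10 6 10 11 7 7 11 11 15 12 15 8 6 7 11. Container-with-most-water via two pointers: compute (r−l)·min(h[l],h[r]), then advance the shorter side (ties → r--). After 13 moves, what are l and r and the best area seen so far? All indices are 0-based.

[0,19] min(4,11)*19=76 best=76 * → l++
[1,19] min(17,11)*18=198 best=198 * → r--
[1,18] min(17,7)*17=119 best=198 → r--
[1,17] min(17,6)*16=96 best=198 → r--
[1,16] min(17,8)*15=120 best=198 → r--
[1,15] min(17,15)*14=210 best=210 * → r--
[1,14] min(17,12)*13=156 best=210 → r--
[1,13] min(17,15)*12=180 best=210 → r--
[1,12] min(17,11)*11=121 best=210 → r--
[1,11] min(17,11)*10=110 best=210 → r--
[1,10] min(17,7)*9=63 best=210 → r--
[1,9] min(17,7)*8=56 best=210 → r--
[1,8] min(17,11)*7=77 best=210 → r--

l=1, r=7, best area=210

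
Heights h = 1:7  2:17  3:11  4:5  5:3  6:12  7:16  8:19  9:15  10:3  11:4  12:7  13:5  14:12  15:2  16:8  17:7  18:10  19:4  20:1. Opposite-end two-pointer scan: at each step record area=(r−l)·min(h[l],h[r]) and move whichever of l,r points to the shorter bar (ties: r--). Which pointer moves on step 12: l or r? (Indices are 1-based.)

[1,20] min(7,1)*19=19 best=19 * → r--
[1,19] min(7,4)*18=72 best=72 * → r--
[1,18] min(7,10)*17=119 best=119 * → l++
[2,18] min(17,10)*16=160 best=160 * → r--
[2,17] min(17,7)*15=105 best=160 → r--
[2,16] min(17,8)*14=112 best=160 → r--
[2,15] min(17,2)*13=26 best=160 → r--
[2,14] min(17,12)*12=144 best=160 → r--
[2,13] min(17,5)*11=55 best=160 → r--
[2,12] min(17,7)*10=70 best=160 → r--
[2,11] min(17,4)*9=36 best=160 → r--
[2,10] min(17,3)*8=24 best=160 → r--

r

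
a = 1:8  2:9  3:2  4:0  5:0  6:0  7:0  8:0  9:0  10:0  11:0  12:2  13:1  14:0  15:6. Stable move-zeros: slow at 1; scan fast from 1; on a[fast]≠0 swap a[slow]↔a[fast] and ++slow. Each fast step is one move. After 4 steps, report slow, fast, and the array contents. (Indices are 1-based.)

slow=4, fast=5, a=[8, 9, 2, 0, 0, 0, 0, 0, 0, 0, 0, 2, 1, 0, 6]

slow=1 fast=1: a[fast]=8≠0 swap→a[1]=8, slow++,fast++
slow=2 fast=2: a[fast]=9≠0 swap→a[2]=9, slow++,fast++
slow=3 fast=3: a[fast]=2≠0 swap→a[3]=2, slow++,fast++
slow=4 fast=4: a[fast]=0, fast++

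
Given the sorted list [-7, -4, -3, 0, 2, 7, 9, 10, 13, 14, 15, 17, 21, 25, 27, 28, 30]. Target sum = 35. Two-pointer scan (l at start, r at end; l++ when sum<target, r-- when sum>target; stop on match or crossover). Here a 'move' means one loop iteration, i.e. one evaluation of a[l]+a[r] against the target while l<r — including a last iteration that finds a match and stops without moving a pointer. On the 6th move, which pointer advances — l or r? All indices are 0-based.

r

l=0 r=16: -7+30=23 <35, l++
l=1 r=16: -4+30=26 <35, l++
l=2 r=16: -3+30=27 <35, l++
l=3 r=16: 0+30=30 <35, l++
l=4 r=16: 2+30=32 <35, l++
l=5 r=16: 7+30=37 >35, r--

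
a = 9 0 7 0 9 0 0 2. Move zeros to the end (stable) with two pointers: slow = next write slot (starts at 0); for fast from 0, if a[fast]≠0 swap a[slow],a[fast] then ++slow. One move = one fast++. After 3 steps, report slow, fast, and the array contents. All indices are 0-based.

(s=0,f=0) a[fast]=9≠0 swap→a[0]=9 → slow++,fast++
(s=1,f=1) a[fast]=0 → fast++
(s=1,f=2) a[fast]=7≠0 swap→a[1]=7 → slow++,fast++

slow=2, fast=3, a=[9, 7, 0, 0, 9, 0, 0, 2]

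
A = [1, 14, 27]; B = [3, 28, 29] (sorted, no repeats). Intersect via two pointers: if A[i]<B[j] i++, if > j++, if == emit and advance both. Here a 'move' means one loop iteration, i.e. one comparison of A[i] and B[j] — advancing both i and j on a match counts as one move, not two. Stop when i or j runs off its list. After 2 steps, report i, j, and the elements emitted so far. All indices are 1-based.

i=2, j=2, emitted=[]

i=1 j=1: 1<3, i++
i=2 j=1: 14>3, j++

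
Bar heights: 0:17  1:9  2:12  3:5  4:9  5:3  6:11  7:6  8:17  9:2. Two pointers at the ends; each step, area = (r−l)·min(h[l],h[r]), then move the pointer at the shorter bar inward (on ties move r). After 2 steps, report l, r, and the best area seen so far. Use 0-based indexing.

l=0, r=7, best area=136

l=0 r=9: min(17,2)*9=18 best=18 *, r--
l=0 r=8: min(17,17)*8=136 best=136 *, r--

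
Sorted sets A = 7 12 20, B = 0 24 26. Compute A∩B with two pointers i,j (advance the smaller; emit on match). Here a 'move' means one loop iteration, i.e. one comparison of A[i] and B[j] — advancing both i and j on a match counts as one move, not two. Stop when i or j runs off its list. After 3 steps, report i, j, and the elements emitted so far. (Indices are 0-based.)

i=2, j=1, emitted=[]

[i=0,j=0] 7>0 → j++
[i=0,j=1] 7<24 → i++
[i=1,j=1] 12<24 → i++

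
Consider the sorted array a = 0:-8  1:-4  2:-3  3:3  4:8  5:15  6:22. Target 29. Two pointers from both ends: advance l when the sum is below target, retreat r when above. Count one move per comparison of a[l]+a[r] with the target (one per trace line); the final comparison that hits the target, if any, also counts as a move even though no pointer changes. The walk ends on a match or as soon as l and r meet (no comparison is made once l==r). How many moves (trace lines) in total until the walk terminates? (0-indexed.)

6 moves

l=0 r=6: -8+22=14 <29, l++
l=1 r=6: -4+22=18 <29, l++
l=2 r=6: -3+22=19 <29, l++
l=3 r=6: 3+22=25 <29, l++
l=4 r=6: 8+22=30 >29, r--
l=4 r=5: 8+15=23 <29, l++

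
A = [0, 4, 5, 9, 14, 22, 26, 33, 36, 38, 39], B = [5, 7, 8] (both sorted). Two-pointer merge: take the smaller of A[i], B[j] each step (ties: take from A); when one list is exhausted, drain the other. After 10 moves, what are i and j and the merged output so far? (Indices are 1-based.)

i=8, j=4, merged so far=[0, 4, 5, 5, 7, 8, 9, 14, 22, 26]

[i=1,j=1] A[i]=0<=B[j]=5 take 0 → i++
[i=2,j=1] A[i]=4<=B[j]=5 take 4 → i++
[i=3,j=1] A[i]=5<=B[j]=5 take 5 → i++
[i=4,j=1] A[i]=9>B[j]=5 take 5 → j++
[i=4,j=2] A[i]=9>B[j]=7 take 7 → j++
[i=4,j=3] A[i]=9>B[j]=8 take 8 → j++
[i=4,j=4] B done, take A[i]=9 → i++
[i=5,j=4] B done, take A[i]=14 → i++
[i=6,j=4] B done, take A[i]=22 → i++
[i=7,j=4] B done, take A[i]=26 → i++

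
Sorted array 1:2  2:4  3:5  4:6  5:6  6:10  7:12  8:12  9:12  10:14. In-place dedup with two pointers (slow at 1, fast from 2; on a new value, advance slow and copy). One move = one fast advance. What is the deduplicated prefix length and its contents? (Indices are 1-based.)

slow=1 fast=2: a[fast]=4≠a[slow]=2 write a[2]=4, slow++,fast++
slow=2 fast=3: a[fast]=5≠a[slow]=4 write a[3]=5, slow++,fast++
slow=3 fast=4: a[fast]=6≠a[slow]=5 write a[4]=6, slow++,fast++
slow=4 fast=5: a[fast]=6=a[slow] dup, fast++
slow=4 fast=6: a[fast]=10≠a[slow]=6 write a[5]=10, slow++,fast++
slow=5 fast=7: a[fast]=12≠a[slow]=10 write a[6]=12, slow++,fast++
slow=6 fast=8: a[fast]=12=a[slow] dup, fast++
slow=6 fast=9: a[fast]=12=a[slow] dup, fast++
slow=6 fast=10: a[fast]=14≠a[slow]=12 write a[7]=14, slow++,fast++

length 7; prefix = [2, 4, 5, 6, 10, 12, 14]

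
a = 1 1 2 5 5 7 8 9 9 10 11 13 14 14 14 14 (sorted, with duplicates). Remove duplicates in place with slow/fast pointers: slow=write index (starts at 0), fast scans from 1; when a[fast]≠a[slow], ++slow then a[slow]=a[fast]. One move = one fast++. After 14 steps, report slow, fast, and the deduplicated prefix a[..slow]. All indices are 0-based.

slow=0 fast=1: a[fast]=1=a[slow] dup, fast++
slow=0 fast=2: a[fast]=2≠a[slow]=1 write a[1]=2, slow++,fast++
slow=1 fast=3: a[fast]=5≠a[slow]=2 write a[2]=5, slow++,fast++
slow=2 fast=4: a[fast]=5=a[slow] dup, fast++
slow=2 fast=5: a[fast]=7≠a[slow]=5 write a[3]=7, slow++,fast++
slow=3 fast=6: a[fast]=8≠a[slow]=7 write a[4]=8, slow++,fast++
slow=4 fast=7: a[fast]=9≠a[slow]=8 write a[5]=9, slow++,fast++
slow=5 fast=8: a[fast]=9=a[slow] dup, fast++
slow=5 fast=9: a[fast]=10≠a[slow]=9 write a[6]=10, slow++,fast++
slow=6 fast=10: a[fast]=11≠a[slow]=10 write a[7]=11, slow++,fast++
slow=7 fast=11: a[fast]=13≠a[slow]=11 write a[8]=13, slow++,fast++
slow=8 fast=12: a[fast]=14≠a[slow]=13 write a[9]=14, slow++,fast++
slow=9 fast=13: a[fast]=14=a[slow] dup, fast++
slow=9 fast=14: a[fast]=14=a[slow] dup, fast++

slow=9, fast=15, prefix=[1, 2, 5, 7, 8, 9, 10, 11, 13, 14]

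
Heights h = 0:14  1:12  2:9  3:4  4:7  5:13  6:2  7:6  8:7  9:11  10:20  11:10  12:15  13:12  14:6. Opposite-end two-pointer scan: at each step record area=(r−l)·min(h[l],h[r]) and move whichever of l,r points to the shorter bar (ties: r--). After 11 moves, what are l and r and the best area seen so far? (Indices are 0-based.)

l=9, r=12, best area=168

[0,14] min(14,6)*14=84 best=84 * → r--
[0,13] min(14,12)*13=156 best=156 * → r--
[0,12] min(14,15)*12=168 best=168 * → l++
[1,12] min(12,15)*11=132 best=168 → l++
[2,12] min(9,15)*10=90 best=168 → l++
[3,12] min(4,15)*9=36 best=168 → l++
[4,12] min(7,15)*8=56 best=168 → l++
[5,12] min(13,15)*7=91 best=168 → l++
[6,12] min(2,15)*6=12 best=168 → l++
[7,12] min(6,15)*5=30 best=168 → l++
[8,12] min(7,15)*4=28 best=168 → l++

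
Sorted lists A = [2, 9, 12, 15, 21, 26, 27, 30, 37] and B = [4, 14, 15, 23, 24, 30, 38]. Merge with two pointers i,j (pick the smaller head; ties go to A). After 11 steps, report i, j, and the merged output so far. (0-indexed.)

i=0 j=0: A[i]=2<=B[j]=4 take 2, i++
i=1 j=0: A[i]=9>B[j]=4 take 4, j++
i=1 j=1: A[i]=9<=B[j]=14 take 9, i++
i=2 j=1: A[i]=12<=B[j]=14 take 12, i++
i=3 j=1: A[i]=15>B[j]=14 take 14, j++
i=3 j=2: A[i]=15<=B[j]=15 take 15, i++
i=4 j=2: A[i]=21>B[j]=15 take 15, j++
i=4 j=3: A[i]=21<=B[j]=23 take 21, i++
i=5 j=3: A[i]=26>B[j]=23 take 23, j++
i=5 j=4: A[i]=26>B[j]=24 take 24, j++
i=5 j=5: A[i]=26<=B[j]=30 take 26, i++

i=6, j=5, merged so far=[2, 4, 9, 12, 14, 15, 15, 21, 23, 24, 26]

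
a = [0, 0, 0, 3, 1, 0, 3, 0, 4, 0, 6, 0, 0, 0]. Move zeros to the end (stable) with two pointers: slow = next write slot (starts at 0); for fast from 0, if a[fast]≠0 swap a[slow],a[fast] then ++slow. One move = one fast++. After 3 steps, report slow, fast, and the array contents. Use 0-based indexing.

(s=0,f=0) a[fast]=0 → fast++
(s=0,f=1) a[fast]=0 → fast++
(s=0,f=2) a[fast]=0 → fast++

slow=0, fast=3, a=[0, 0, 0, 3, 1, 0, 3, 0, 4, 0, 6, 0, 0, 0]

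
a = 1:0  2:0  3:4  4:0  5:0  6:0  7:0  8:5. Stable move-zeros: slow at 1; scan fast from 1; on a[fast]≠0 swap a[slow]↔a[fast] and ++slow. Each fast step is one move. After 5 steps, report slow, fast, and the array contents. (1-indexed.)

(s=1,f=1) a[fast]=0 → fast++
(s=1,f=2) a[fast]=0 → fast++
(s=1,f=3) a[fast]=4≠0 swap→a[1]=4 → slow++,fast++
(s=2,f=4) a[fast]=0 → fast++
(s=2,f=5) a[fast]=0 → fast++

slow=2, fast=6, a=[4, 0, 0, 0, 0, 0, 0, 5]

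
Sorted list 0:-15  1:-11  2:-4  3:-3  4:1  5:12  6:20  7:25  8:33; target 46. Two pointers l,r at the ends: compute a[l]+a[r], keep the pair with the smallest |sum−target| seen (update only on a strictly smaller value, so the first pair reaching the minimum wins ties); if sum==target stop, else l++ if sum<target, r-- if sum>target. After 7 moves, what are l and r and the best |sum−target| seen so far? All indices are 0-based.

l=6, r=7, best |Δ|=1

[0,8] -15+33=18 d=28 * → l++
[1,8] -11+33=22 d=24 * → l++
[2,8] -4+33=29 d=17 * → l++
[3,8] -3+33=30 d=16 * → l++
[4,8] 1+33=34 d=12 * → l++
[5,8] 12+33=45 d=1 * → l++
[6,8] 20+33=53 d=7 → r--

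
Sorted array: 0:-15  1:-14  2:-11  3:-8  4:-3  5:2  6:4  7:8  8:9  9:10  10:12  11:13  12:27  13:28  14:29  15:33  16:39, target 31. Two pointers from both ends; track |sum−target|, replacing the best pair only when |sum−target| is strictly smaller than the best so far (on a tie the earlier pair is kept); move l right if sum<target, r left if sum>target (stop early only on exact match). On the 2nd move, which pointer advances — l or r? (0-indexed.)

l=0 r=16: -15+39=24 d=7 *, l++
l=1 r=16: -14+39=25 d=6 *, l++

l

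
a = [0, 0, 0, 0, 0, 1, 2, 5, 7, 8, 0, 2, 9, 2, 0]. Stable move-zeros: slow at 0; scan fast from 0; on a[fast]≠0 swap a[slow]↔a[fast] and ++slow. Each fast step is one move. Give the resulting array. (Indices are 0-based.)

[1, 2, 5, 7, 8, 2, 9, 2, 0, 0, 0, 0, 0, 0, 0]

(s=0,f=0) a[fast]=0 → fast++
(s=0,f=1) a[fast]=0 → fast++
(s=0,f=2) a[fast]=0 → fast++
(s=0,f=3) a[fast]=0 → fast++
(s=0,f=4) a[fast]=0 → fast++
(s=0,f=5) a[fast]=1≠0 swap→a[0]=1 → slow++,fast++
(s=1,f=6) a[fast]=2≠0 swap→a[1]=2 → slow++,fast++
(s=2,f=7) a[fast]=5≠0 swap→a[2]=5 → slow++,fast++
(s=3,f=8) a[fast]=7≠0 swap→a[3]=7 → slow++,fast++
(s=4,f=9) a[fast]=8≠0 swap→a[4]=8 → slow++,fast++
(s=5,f=10) a[fast]=0 → fast++
(s=5,f=11) a[fast]=2≠0 swap→a[5]=2 → slow++,fast++
(s=6,f=12) a[fast]=9≠0 swap→a[6]=9 → slow++,fast++
(s=7,f=13) a[fast]=2≠0 swap→a[7]=2 → slow++,fast++
(s=8,f=14) a[fast]=0 → fast++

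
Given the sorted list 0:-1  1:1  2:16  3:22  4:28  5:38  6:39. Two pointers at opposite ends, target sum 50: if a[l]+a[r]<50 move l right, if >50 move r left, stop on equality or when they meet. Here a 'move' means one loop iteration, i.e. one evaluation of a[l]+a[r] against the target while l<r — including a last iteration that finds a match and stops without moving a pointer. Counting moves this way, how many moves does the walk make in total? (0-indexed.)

[0,6] -1+39=38 <50 → l++
[1,6] 1+39=40 <50 → l++
[2,6] 16+39=55 >50 → r--
[2,5] 16+38=54 >50 → r--
[2,4] 16+28=44 <50 → l++
[3,4] 22+28=50 → found

6 moves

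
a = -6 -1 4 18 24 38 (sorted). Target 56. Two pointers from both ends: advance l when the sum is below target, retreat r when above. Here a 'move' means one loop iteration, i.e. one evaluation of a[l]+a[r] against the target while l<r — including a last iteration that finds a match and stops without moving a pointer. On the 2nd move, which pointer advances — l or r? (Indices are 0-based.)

[0,5] -6+38=32 <56 → l++
[1,5] -1+38=37 <56 → l++

l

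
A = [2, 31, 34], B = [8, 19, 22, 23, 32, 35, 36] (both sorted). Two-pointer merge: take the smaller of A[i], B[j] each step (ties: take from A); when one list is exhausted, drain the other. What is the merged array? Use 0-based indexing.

[i=0,j=0] A[i]=2<=B[j]=8 take 2 → i++
[i=1,j=0] A[i]=31>B[j]=8 take 8 → j++
[i=1,j=1] A[i]=31>B[j]=19 take 19 → j++
[i=1,j=2] A[i]=31>B[j]=22 take 22 → j++
[i=1,j=3] A[i]=31>B[j]=23 take 23 → j++
[i=1,j=4] A[i]=31<=B[j]=32 take 31 → i++
[i=2,j=4] A[i]=34>B[j]=32 take 32 → j++
[i=2,j=5] A[i]=34<=B[j]=35 take 34 → i++
[i=3,j=5] A done, take B[j]=35 → j++
[i=3,j=6] A done, take B[j]=36 → j++

[2, 8, 19, 22, 23, 31, 32, 34, 35, 36]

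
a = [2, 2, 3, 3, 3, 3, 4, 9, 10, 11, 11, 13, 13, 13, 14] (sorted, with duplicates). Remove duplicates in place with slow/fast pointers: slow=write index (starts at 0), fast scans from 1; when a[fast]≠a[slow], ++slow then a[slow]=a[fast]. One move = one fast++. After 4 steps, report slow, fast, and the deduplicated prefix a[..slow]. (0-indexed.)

slow=0 fast=1: a[fast]=2=a[slow] dup, fast++
slow=0 fast=2: a[fast]=3≠a[slow]=2 write a[1]=3, slow++,fast++
slow=1 fast=3: a[fast]=3=a[slow] dup, fast++
slow=1 fast=4: a[fast]=3=a[slow] dup, fast++

slow=1, fast=5, prefix=[2, 3]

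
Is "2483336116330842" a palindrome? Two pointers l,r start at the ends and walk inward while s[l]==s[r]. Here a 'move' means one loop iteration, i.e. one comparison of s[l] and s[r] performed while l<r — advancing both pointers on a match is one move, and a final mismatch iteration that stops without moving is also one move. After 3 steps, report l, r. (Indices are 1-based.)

[1,16] '2'=='2' → l++,r--
[2,15] '4'=='4' → l++,r--
[3,14] '8'=='8' → l++,r--

l=4, r=13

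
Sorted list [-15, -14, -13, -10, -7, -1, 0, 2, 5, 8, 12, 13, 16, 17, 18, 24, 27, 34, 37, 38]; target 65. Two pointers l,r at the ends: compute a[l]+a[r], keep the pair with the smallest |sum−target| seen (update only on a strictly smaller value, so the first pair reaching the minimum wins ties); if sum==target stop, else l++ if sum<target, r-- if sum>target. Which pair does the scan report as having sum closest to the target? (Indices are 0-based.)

pair (27, 38) with sum 65 (|Δ|=0)

[0,19] -15+38=23 d=42 * → l++
[1,19] -14+38=24 d=41 * → l++
[2,19] -13+38=25 d=40 * → l++
[3,19] -10+38=28 d=37 * → l++
[4,19] -7+38=31 d=34 * → l++
[5,19] -1+38=37 d=28 * → l++
[6,19] 0+38=38 d=27 * → l++
[7,19] 2+38=40 d=25 * → l++
[8,19] 5+38=43 d=22 * → l++
[9,19] 8+38=46 d=19 * → l++
[10,19] 12+38=50 d=15 * → l++
[11,19] 13+38=51 d=14 * → l++
[12,19] 16+38=54 d=11 * → l++
[13,19] 17+38=55 d=10 * → l++
[14,19] 18+38=56 d=9 * → l++
[15,19] 24+38=62 d=3 * → l++
[16,19] 27+38=65 d=0 * → stop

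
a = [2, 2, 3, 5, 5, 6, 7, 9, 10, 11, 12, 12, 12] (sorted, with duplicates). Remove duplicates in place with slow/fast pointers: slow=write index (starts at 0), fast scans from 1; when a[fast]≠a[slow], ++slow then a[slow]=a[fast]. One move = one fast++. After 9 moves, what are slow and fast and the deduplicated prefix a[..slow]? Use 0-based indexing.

(s=0,f=1) a[fast]=2=a[slow] dup → fast++
(s=0,f=2) a[fast]=3≠a[slow]=2 write a[1]=3 → slow++,fast++
(s=1,f=3) a[fast]=5≠a[slow]=3 write a[2]=5 → slow++,fast++
(s=2,f=4) a[fast]=5=a[slow] dup → fast++
(s=2,f=5) a[fast]=6≠a[slow]=5 write a[3]=6 → slow++,fast++
(s=3,f=6) a[fast]=7≠a[slow]=6 write a[4]=7 → slow++,fast++
(s=4,f=7) a[fast]=9≠a[slow]=7 write a[5]=9 → slow++,fast++
(s=5,f=8) a[fast]=10≠a[slow]=9 write a[6]=10 → slow++,fast++
(s=6,f=9) a[fast]=11≠a[slow]=10 write a[7]=11 → slow++,fast++

slow=7, fast=10, prefix=[2, 3, 5, 6, 7, 9, 10, 11]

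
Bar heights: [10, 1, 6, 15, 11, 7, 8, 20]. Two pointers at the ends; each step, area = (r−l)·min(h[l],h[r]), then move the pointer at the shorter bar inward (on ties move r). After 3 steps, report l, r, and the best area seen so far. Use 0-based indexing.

l=0 r=7: min(10,20)*7=70 best=70 *, l++
l=1 r=7: min(1,20)*6=6 best=70, l++
l=2 r=7: min(6,20)*5=30 best=70, l++

l=3, r=7, best area=70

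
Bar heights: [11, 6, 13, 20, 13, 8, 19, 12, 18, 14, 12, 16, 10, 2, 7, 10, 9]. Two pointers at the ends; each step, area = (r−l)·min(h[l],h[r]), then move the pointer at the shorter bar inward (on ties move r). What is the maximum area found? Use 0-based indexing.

[0,16] min(11,9)*16=144 best=144 * → r--
[0,15] min(11,10)*15=150 best=150 * → r--
[0,14] min(11,7)*14=98 best=150 → r--
[0,13] min(11,2)*13=26 best=150 → r--
[0,12] min(11,10)*12=120 best=150 → r--
[0,11] min(11,16)*11=121 best=150 → l++
[1,11] min(6,16)*10=60 best=150 → l++
[2,11] min(13,16)*9=117 best=150 → l++
[3,11] min(20,16)*8=128 best=150 → r--
[3,10] min(20,12)*7=84 best=150 → r--
[3,9] min(20,14)*6=84 best=150 → r--
[3,8] min(20,18)*5=90 best=150 → r--
[3,7] min(20,12)*4=48 best=150 → r--
[3,6] min(20,19)*3=57 best=150 → r--
[3,5] min(20,8)*2=16 best=150 → r--
[3,4] min(20,13)*1=13 best=150 → r--

max area = 150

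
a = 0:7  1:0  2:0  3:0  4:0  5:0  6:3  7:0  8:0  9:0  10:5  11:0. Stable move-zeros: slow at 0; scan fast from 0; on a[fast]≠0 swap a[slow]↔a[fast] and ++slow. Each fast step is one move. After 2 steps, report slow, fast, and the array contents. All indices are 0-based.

(s=0,f=0) a[fast]=7≠0 swap→a[0]=7 → slow++,fast++
(s=1,f=1) a[fast]=0 → fast++

slow=1, fast=2, a=[7, 0, 0, 0, 0, 0, 3, 0, 0, 0, 5, 0]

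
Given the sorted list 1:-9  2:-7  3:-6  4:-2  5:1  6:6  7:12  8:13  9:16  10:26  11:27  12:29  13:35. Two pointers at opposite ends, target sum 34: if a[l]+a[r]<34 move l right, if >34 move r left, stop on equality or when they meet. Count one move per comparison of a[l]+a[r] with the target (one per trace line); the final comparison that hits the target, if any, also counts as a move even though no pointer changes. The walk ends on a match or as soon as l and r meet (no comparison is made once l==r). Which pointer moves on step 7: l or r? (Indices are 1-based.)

r

l=1 r=13: -9+35=26 <34, l++
l=2 r=13: -7+35=28 <34, l++
l=3 r=13: -6+35=29 <34, l++
l=4 r=13: -2+35=33 <34, l++
l=5 r=13: 1+35=36 >34, r--
l=5 r=12: 1+29=30 <34, l++
l=6 r=12: 6+29=35 >34, r--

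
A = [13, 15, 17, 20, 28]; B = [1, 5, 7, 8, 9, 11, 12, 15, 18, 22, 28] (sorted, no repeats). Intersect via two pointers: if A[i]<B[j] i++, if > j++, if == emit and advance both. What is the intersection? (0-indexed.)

[i=0,j=0] 13>1 → j++
[i=0,j=1] 13>5 → j++
[i=0,j=2] 13>7 → j++
[i=0,j=3] 13>8 → j++
[i=0,j=4] 13>9 → j++
[i=0,j=5] 13>11 → j++
[i=0,j=6] 13>12 → j++
[i=0,j=7] 13<15 → i++
[i=1,j=7] 15==15 emit → i++,j++
[i=2,j=8] 17<18 → i++
[i=3,j=8] 20>18 → j++
[i=3,j=9] 20<22 → i++
[i=4,j=9] 28>22 → j++
[i=4,j=10] 28==28 emit → i++,j++

intersection = [15, 28]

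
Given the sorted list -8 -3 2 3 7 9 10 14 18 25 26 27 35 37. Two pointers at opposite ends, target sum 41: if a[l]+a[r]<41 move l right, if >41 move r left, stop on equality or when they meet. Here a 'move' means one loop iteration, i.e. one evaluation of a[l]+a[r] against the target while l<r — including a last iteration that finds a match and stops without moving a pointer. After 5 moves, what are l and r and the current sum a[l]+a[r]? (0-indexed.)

l=4, r=12, sum=42

[0,13] -8+37=29 <41 → l++
[1,13] -3+37=34 <41 → l++
[2,13] 2+37=39 <41 → l++
[3,13] 3+37=40 <41 → l++
[4,13] 7+37=44 >41 → r--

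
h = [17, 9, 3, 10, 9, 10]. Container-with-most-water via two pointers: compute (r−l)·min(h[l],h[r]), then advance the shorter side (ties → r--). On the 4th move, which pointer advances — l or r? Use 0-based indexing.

l=0 r=5: min(17,10)*5=50 best=50 *, r--
l=0 r=4: min(17,9)*4=36 best=50, r--
l=0 r=3: min(17,10)*3=30 best=50, r--
l=0 r=2: min(17,3)*2=6 best=50, r--

r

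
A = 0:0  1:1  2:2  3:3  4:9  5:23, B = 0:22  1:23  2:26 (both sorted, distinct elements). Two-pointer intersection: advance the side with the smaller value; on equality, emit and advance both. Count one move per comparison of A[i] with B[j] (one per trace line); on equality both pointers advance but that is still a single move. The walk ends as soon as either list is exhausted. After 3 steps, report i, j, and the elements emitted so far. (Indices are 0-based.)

i=3, j=0, emitted=[]

[i=0,j=0] 0<22 → i++
[i=1,j=0] 1<22 → i++
[i=2,j=0] 2<22 → i++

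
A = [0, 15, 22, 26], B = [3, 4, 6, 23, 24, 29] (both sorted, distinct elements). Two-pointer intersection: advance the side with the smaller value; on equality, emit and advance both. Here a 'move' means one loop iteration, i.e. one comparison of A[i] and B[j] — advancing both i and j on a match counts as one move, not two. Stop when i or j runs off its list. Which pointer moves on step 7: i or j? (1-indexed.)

j

[i=1,j=1] 0<3 → i++
[i=2,j=1] 15>3 → j++
[i=2,j=2] 15>4 → j++
[i=2,j=3] 15>6 → j++
[i=2,j=4] 15<23 → i++
[i=3,j=4] 22<23 → i++
[i=4,j=4] 26>23 → j++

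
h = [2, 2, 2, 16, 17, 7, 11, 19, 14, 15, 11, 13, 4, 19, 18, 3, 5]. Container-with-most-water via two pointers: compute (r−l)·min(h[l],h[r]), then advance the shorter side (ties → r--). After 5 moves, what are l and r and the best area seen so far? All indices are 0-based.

l=3, r=14, best area=65

l=0 r=16: min(2,5)*16=32 best=32 *, l++
l=1 r=16: min(2,5)*15=30 best=32, l++
l=2 r=16: min(2,5)*14=28 best=32, l++
l=3 r=16: min(16,5)*13=65 best=65 *, r--
l=3 r=15: min(16,3)*12=36 best=65, r--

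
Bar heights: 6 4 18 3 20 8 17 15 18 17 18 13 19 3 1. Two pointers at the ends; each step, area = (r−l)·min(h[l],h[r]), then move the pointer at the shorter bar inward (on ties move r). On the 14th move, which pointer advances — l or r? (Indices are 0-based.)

r

l=0 r=14: min(6,1)*14=14 best=14 *, r--
l=0 r=13: min(6,3)*13=39 best=39 *, r--
l=0 r=12: min(6,19)*12=72 best=72 *, l++
l=1 r=12: min(4,19)*11=44 best=72, l++
l=2 r=12: min(18,19)*10=180 best=180 *, l++
l=3 r=12: min(3,19)*9=27 best=180, l++
l=4 r=12: min(20,19)*8=152 best=180, r--
l=4 r=11: min(20,13)*7=91 best=180, r--
l=4 r=10: min(20,18)*6=108 best=180, r--
l=4 r=9: min(20,17)*5=85 best=180, r--
l=4 r=8: min(20,18)*4=72 best=180, r--
l=4 r=7: min(20,15)*3=45 best=180, r--
l=4 r=6: min(20,17)*2=34 best=180, r--
l=4 r=5: min(20,8)*1=8 best=180, r--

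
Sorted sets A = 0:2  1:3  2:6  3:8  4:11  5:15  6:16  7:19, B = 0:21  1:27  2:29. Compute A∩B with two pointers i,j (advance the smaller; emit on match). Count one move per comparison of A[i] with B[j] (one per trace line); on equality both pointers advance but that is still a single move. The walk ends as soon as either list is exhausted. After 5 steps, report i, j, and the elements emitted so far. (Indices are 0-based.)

i=5, j=0, emitted=[]

[i=0,j=0] 2<21 → i++
[i=1,j=0] 3<21 → i++
[i=2,j=0] 6<21 → i++
[i=3,j=0] 8<21 → i++
[i=4,j=0] 11<21 → i++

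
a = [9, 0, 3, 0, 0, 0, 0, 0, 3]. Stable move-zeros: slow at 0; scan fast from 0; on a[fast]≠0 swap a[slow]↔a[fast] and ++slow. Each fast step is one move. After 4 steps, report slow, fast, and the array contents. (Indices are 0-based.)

slow=2, fast=4, a=[9, 3, 0, 0, 0, 0, 0, 0, 3]

(s=0,f=0) a[fast]=9≠0 swap→a[0]=9 → slow++,fast++
(s=1,f=1) a[fast]=0 → fast++
(s=1,f=2) a[fast]=3≠0 swap→a[1]=3 → slow++,fast++
(s=2,f=3) a[fast]=0 → fast++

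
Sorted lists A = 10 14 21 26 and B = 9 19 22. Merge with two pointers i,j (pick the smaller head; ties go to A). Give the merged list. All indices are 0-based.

i=0 j=0: A[i]=10>B[j]=9 take 9, j++
i=0 j=1: A[i]=10<=B[j]=19 take 10, i++
i=1 j=1: A[i]=14<=B[j]=19 take 14, i++
i=2 j=1: A[i]=21>B[j]=19 take 19, j++
i=2 j=2: A[i]=21<=B[j]=22 take 21, i++
i=3 j=2: A[i]=26>B[j]=22 take 22, j++
i=3 j=3: B done, take A[i]=26, i++

[9, 10, 14, 19, 21, 22, 26]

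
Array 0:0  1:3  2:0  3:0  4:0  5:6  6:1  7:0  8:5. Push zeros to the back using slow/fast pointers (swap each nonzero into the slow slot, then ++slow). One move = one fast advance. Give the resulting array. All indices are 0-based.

(s=0,f=0) a[fast]=0 → fast++
(s=0,f=1) a[fast]=3≠0 swap→a[0]=3 → slow++,fast++
(s=1,f=2) a[fast]=0 → fast++
(s=1,f=3) a[fast]=0 → fast++
(s=1,f=4) a[fast]=0 → fast++
(s=1,f=5) a[fast]=6≠0 swap→a[1]=6 → slow++,fast++
(s=2,f=6) a[fast]=1≠0 swap→a[2]=1 → slow++,fast++
(s=3,f=7) a[fast]=0 → fast++
(s=3,f=8) a[fast]=5≠0 swap→a[3]=5 → slow++,fast++

[3, 6, 1, 5, 0, 0, 0, 0, 0]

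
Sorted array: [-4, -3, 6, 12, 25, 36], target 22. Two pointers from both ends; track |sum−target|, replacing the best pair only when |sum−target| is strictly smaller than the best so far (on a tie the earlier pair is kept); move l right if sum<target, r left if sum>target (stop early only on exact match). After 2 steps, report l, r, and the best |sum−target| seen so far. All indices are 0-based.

l=1, r=4, best |Δ|=1

[0,5] -4+36=32 d=10 * → r--
[0,4] -4+25=21 d=1 * → l++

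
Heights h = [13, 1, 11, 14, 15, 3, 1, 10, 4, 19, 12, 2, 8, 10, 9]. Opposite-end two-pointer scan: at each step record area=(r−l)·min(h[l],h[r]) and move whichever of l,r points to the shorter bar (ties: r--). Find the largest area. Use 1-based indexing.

[1,15] min(13,9)*14=126 best=126 * → r--
[1,14] min(13,10)*13=130 best=130 * → r--
[1,13] min(13,8)*12=96 best=130 → r--
[1,12] min(13,2)*11=22 best=130 → r--
[1,11] min(13,12)*10=120 best=130 → r--
[1,10] min(13,19)*9=117 best=130 → l++
[2,10] min(1,19)*8=8 best=130 → l++
[3,10] min(11,19)*7=77 best=130 → l++
[4,10] min(14,19)*6=84 best=130 → l++
[5,10] min(15,19)*5=75 best=130 → l++
[6,10] min(3,19)*4=12 best=130 → l++
[7,10] min(1,19)*3=3 best=130 → l++
[8,10] min(10,19)*2=20 best=130 → l++
[9,10] min(4,19)*1=4 best=130 → l++

max area = 130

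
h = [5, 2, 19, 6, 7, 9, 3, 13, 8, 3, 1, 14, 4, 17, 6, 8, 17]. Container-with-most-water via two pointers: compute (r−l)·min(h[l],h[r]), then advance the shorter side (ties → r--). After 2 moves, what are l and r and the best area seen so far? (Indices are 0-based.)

l=2, r=16, best area=80

l=0 r=16: min(5,17)*16=80 best=80 *, l++
l=1 r=16: min(2,17)*15=30 best=80, l++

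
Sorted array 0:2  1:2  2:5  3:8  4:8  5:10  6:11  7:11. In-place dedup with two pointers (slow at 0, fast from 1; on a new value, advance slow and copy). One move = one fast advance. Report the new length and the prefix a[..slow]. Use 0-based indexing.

length 5; prefix = [2, 5, 8, 10, 11]

(s=0,f=1) a[fast]=2=a[slow] dup → fast++
(s=0,f=2) a[fast]=5≠a[slow]=2 write a[1]=5 → slow++,fast++
(s=1,f=3) a[fast]=8≠a[slow]=5 write a[2]=8 → slow++,fast++
(s=2,f=4) a[fast]=8=a[slow] dup → fast++
(s=2,f=5) a[fast]=10≠a[slow]=8 write a[3]=10 → slow++,fast++
(s=3,f=6) a[fast]=11≠a[slow]=10 write a[4]=11 → slow++,fast++
(s=4,f=7) a[fast]=11=a[slow] dup → fast++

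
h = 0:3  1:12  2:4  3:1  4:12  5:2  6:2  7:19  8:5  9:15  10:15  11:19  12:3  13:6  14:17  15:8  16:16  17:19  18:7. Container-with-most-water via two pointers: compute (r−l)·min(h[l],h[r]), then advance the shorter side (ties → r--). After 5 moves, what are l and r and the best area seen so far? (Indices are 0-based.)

[0,18] min(3,7)*18=54 best=54 * → l++
[1,18] min(12,7)*17=119 best=119 * → r--
[1,17] min(12,19)*16=192 best=192 * → l++
[2,17] min(4,19)*15=60 best=192 → l++
[3,17] min(1,19)*14=14 best=192 → l++

l=4, r=17, best area=192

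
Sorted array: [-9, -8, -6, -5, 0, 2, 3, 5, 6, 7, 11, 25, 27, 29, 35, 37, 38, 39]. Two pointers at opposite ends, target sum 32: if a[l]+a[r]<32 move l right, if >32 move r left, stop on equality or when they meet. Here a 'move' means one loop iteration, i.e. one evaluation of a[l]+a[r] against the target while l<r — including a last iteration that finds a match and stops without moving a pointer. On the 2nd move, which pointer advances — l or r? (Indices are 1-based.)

[1,18] -9+39=30 <32 → l++
[2,18] -8+39=31 <32 → l++

l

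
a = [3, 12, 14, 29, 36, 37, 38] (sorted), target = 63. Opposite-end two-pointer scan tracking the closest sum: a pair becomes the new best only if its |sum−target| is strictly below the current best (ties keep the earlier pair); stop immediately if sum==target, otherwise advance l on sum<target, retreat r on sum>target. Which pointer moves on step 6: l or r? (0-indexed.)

r

[0,6] 3+38=41 d=22 * → l++
[1,6] 12+38=50 d=13 * → l++
[2,6] 14+38=52 d=11 * → l++
[3,6] 29+38=67 d=4 * → r--
[3,5] 29+37=66 d=3 * → r--
[3,4] 29+36=65 d=2 * → r--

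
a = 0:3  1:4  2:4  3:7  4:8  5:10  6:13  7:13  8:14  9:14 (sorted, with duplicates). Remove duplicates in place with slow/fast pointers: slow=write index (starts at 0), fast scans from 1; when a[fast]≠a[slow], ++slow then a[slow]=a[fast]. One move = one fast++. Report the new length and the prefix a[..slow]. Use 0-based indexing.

length 7; prefix = [3, 4, 7, 8, 10, 13, 14]

(s=0,f=1) a[fast]=4≠a[slow]=3 write a[1]=4 → slow++,fast++
(s=1,f=2) a[fast]=4=a[slow] dup → fast++
(s=1,f=3) a[fast]=7≠a[slow]=4 write a[2]=7 → slow++,fast++
(s=2,f=4) a[fast]=8≠a[slow]=7 write a[3]=8 → slow++,fast++
(s=3,f=5) a[fast]=10≠a[slow]=8 write a[4]=10 → slow++,fast++
(s=4,f=6) a[fast]=13≠a[slow]=10 write a[5]=13 → slow++,fast++
(s=5,f=7) a[fast]=13=a[slow] dup → fast++
(s=5,f=8) a[fast]=14≠a[slow]=13 write a[6]=14 → slow++,fast++
(s=6,f=9) a[fast]=14=a[slow] dup → fast++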